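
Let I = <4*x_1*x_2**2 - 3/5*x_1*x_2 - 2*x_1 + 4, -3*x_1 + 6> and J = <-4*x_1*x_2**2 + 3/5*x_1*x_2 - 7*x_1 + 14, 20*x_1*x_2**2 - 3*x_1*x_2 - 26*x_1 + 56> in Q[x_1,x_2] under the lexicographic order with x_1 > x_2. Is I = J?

Since reduced Gröbner bases are canonical representatives of ideals under a given ordering, it suffices to compute and compare them.
Buchberger on the first generating set:
f_1 = 4*x_1*x_2**2 - 3/5*x_1*x_2 - 2*x_1 + 4, LT = x_1*x_2**2.
f_2 = -3*x_1 + 6, LT = x_1.

S(f_1,f_2): lcm = x_1*x_2**2. S = -3/20*x_1*x_2 - 1/2*x_1 + 2*x_2**2 + 1.
  leading term x_1*x_2: subtract (1/20*x_2)·f_2 from -3/20*x_1*x_2 - 1/2*x_1 + 2*x_2**2 + 1 → -1/2*x_1 + 2*x_2**2 - 3/10*x_2 + 1
  leading term x_1: subtract (1/6)·f_2 from -1/2*x_1 + 2*x_2**2 - 3/10*x_2 + 1 → 2*x_2**2 - 3/10*x_2
  leading term x_2**2: no divisor's leading term divides it; move 2*x_2**2 to the remainder.
  leading term x_2: no divisor's leading term divides it; move -3/10*x_2 to the remainder.
  remainder 2*x_2**2 - 3/10*x_2 ≠ 0; add g_3 = 2*x_2**2 - 3/10*x_2 to the basis.

S(f_1,g_3): lcm = x_1*x_2**2. S = -1/2*x_1 + 1.
  leading term x_1: subtract (1/6)·f_2 from -1/2*x_1 + 1 → 0
  remainder 0.

S(f_2,g_3): leading monomials are coprime, so the S-polynomial reduces to 0 (Buchberger's first criterion).
Every S-polynomial of the final basis reduces to 0, so we have a Gröbner basis.
Inter-reduce: drop elements whose leading term is divisible by another's, tail-reduce, and make monic.
Reduced Gröbner basis: {x_1 - 2, x_2**2 - 3/20*x_2}.

Buchberger on the second generating set:
h_1 = -4*x_1*x_2**2 + 3/5*x_1*x_2 - 7*x_1 + 14, LT = x_1*x_2**2.
h_2 = 20*x_1*x_2**2 - 3*x_1*x_2 - 26*x_1 + 56, LT = x_1*x_2**2.

S(h_1,h_2): lcm = x_1*x_2**2. S = 61/20*x_1 - 63/10.
  leading term x_1: no divisor's leading term divides it; move 61/20*x_1 to the remainder.
  leading term 1: no divisor's leading term divides it; move -63/10 to the remainder.
  remainder 61/20*x_1 - 63/10 ≠ 0; add k_3 = 61/20*x_1 - 63/10 to the basis.

S(h_1,k_3): lcm = x_1*x_2**2. S = -3/20*x_1*x_2 + 7/4*x_1 + 126/61*x_2**2 - 7/2.
  leading term x_1*x_2: subtract (-3/61*x_2)·k_3 from -3/20*x_1*x_2 + 7/4*x_1 + 126/61*x_2**2 - 7/2 → 7/4*x_1 + 126/61*x_2**2 - 189/610*x_2 - 7/2
  leading term x_1: subtract (35/61)·k_3 from 7/4*x_1 + 126/61*x_2**2 - 189/610*x_2 - 7/2 → 126/61*x_2**2 - 189/610*x_2 + 7/61
  leading term x_2**2: no divisor's leading term divides it; move 126/61*x_2**2 to the remainder.
  leading term x_2: no divisor's leading term divides it; move -189/610*x_2 to the remainder.
  leading term 1: no divisor's leading term divides it; move 7/61 to the remainder.
  remainder 126/61*x_2**2 - 189/610*x_2 + 7/61 ≠ 0; add k_4 = 126/61*x_2**2 - 189/610*x_2 + 7/61 to the basis.

S(h_2,k_3): lcm = x_1*x_2**2. S = -3/20*x_1*x_2 - 13/10*x_1 + 126/61*x_2**2 + 14/5.
  leading term x_1*x_2: subtract (-3/61*x_2)·k_3 from -3/20*x_1*x_2 - 13/10*x_1 + 126/61*x_2**2 + 14/5 → -13/10*x_1 + 126/61*x_2**2 - 189/610*x_2 + 14/5
  leading term x_1: subtract (-26/61)·k_3 from -13/10*x_1 + 126/61*x_2**2 - 189/610*x_2 + 14/5 → 126/61*x_2**2 - 189/610*x_2 + 7/61
  leading term x_2**2: subtract (1)·k_4 from 126/61*x_2**2 - 189/610*x_2 + 7/61 → 0
  remainder 0.

S(h_1,k_4): lcm = x_1*x_2**2. S = 61/36*x_1 - 7/2.
  leading term x_1: subtract (5/9)·k_3 from 61/36*x_1 - 7/2 → 0
  remainder 0.

S(h_2,k_4): lcm = x_1*x_2**2. S = -61/45*x_1 + 14/5.
  leading term x_1: subtract (-4/9)·k_3 from -61/45*x_1 + 14/5 → 0
  remainder 0.

S(k_3,k_4): leading monomials are coprime, so the S-polynomial reduces to 0 (Buchberger's first criterion).
Every S-polynomial of the final basis reduces to 0, so we have a Gröbner basis.
Inter-reduce: drop elements whose leading term is divisible by another's, tail-reduce, and make monic.
Reduced Gröbner basis: {x_1 - 126/61, x_2**2 - 3/20*x_2 + 1/18}.

The bases are distinct; the ideals are different.
The same test decides containment: I ⊆ J iff every generator of I reduces to 0 modulo a Gröbner basis of J.

No, the ideals differ.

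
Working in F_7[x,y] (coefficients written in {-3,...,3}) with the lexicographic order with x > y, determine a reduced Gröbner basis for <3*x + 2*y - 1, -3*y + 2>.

f_1 = 3*x + 2*y - 1, LT = x.
f_2 = -3*y + 2, LT = y.

The S-polynomials (S(f_1,f_2)) all reduce to 0 modulo the current basis, so we have a Gröbner basis.

G = {x - 3, y - 3}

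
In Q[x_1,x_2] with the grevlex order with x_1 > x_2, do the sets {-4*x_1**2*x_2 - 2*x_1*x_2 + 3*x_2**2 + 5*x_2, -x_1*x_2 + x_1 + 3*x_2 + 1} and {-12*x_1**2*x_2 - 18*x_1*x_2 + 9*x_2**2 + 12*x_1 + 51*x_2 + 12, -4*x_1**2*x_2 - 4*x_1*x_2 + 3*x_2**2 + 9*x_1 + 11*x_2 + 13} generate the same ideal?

No, the ideals differ.

Two ideals are equal iff their reduced Gröbner bases coincide (the reduced basis is unique for a fixed ordering).
Buchberger on the first generating set:
f_1 = -4*x_1**2*x_2 - 2*x_1*x_2 + 3*x_2**2 + 5*x_2, LT = x_1**2*x_2.
f_2 = -x_1*x_2 + x_1 + 3*x_2 + 1, LT = x_1*x_2.

S(f_1,f_2): lcm = x_1**2*x_2. S = x_1**2 + 7/2*x_1*x_2 - 3/4*x_2**2 + x_1 - 5/4*x_2.
  reduce S modulo (f_1, f_2):
  remainder x_1**2 - 3/4*x_2**2 + 9/2*x_1 + 37/4*x_2 + 7/2 ≠ 0; add g_3 = x_1**2 - 3/4*x_2**2 + 9/2*x_1 + 37/4*x_2 + 7/2 to the basis.

S(f_1,g_3): lcm = x_1**2*x_2. S = 3/4*x_2**3 - 4*x_1*x_2 - 10*x_2**2 - 19/4*x_2.
  reduce S modulo (f_1, f_2, g_3):
  remainder 3/4*x_2**3 - 10*x_2**2 - 4*x_1 - 67/4*x_2 - 4 ≠ 0; add g_4 = 3/4*x_2**3 - 10*x_2**2 - 4*x_1 - 67/4*x_2 - 4 to the basis.

The other S-polynomials (S(f_2,g_3), S(f_1,g_4), S(f_2,g_4), S(g_3,g_4)) all reduce to 0 modulo the current basis, so we have a Gröbner basis.
Inter-reduce: drop elements whose leading term is divisible by another's, tail-reduce, and make monic.
Reduced Gröbner basis: {x_2**3 - 40/3*x_2**2 - 16/3*x_1 - 67/3*x_2 - 16/3, x_1**2 - 3/4*x_2**2 + 9/2*x_1 + 37/4*x_2 + 7/2, x_1*x_2 - x_1 - 3*x_2 - 1}.

Buchberger on the second generating set:
h_1 = -12*x_1**2*x_2 - 18*x_1*x_2 + 9*x_2**2 + 12*x_1 + 51*x_2 + 12, LT = x_1**2*x_2.
h_2 = -4*x_1**2*x_2 - 4*x_1*x_2 + 3*x_2**2 + 9*x_1 + 11*x_2 + 13, LT = x_1**2*x_2.

S(h_1,h_2): lcm = x_1**2*x_2. S = 1/2*x_1*x_2 + 5/4*x_1 - 3/2*x_2 + 9/4.
  reduce S modulo (h_1, h_2):
  remainder 1/2*x_1*x_2 + 5/4*x_1 - 3/2*x_2 + 9/4 ≠ 0; add k_3 = 1/2*x_1*x_2 + 5/4*x_1 - 3/2*x_2 + 9/4 to the basis.

S(h_1,k_3): lcm = x_1**2*x_2. S = -5/2*x_1**2 + 9/2*x_1*x_2 - 3/4*x_2**2 - 11/2*x_1 - 17/4*x_2 - 1.
  reduce S modulo (h_1, h_2, k_3):
  remainder -5/2*x_1**2 - 3/4*x_2**2 - 67/4*x_1 + 37/4*x_2 - 85/4 ≠ 0; add k_4 = -5/2*x_1**2 - 3/4*x_2**2 - 67/4*x_1 + 37/4*x_2 - 85/4 to the basis.

S(h_1,k_4): lcm = x_1**2*x_2. S = -3/10*x_2**3 - 26/5*x_1*x_2 + 59/20*x_2**2 - x_1 - 51/4*x_2 - 1.
  reduce S modulo (h_1, h_2, k_3, k_4):
  remainder -3/10*x_2**3 + 59/20*x_2**2 + 12*x_1 - 567/20*x_2 + 112/5 ≠ 0; add k_5 = -3/10*x_2**3 + 59/20*x_2**2 + 12*x_1 - 567/20*x_2 + 112/5 to the basis.

The other S-polynomials (S(h_2,k_3), S(h_2,k_4), S(k_3,k_4), S(h_1,k_5), S(h_2,k_5), S(k_3,k_5), S(k_4,k_5)) all reduce to 0 modulo the current basis, so we have a Gröbner basis.
Inter-reduce: drop elements whose leading term is divisible by another's, tail-reduce, and make monic.
Reduced Gröbner basis: {x_2**3 - 59/6*x_2**2 - 40*x_1 + 189/2*x_2 - 224/3, x_1**2 + 3/10*x_2**2 + 67/10*x_1 - 37/10*x_2 + 17/2, x_1*x_2 + 5/2*x_1 - 3*x_2 + 9/2}.

Since the reduced bases disagree, the two ideals are not the same.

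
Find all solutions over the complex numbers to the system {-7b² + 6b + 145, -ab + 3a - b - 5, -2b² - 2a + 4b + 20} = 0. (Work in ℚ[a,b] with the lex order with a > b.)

{(-5, 5)}

Compute a lex Gröbner basis by Buchberger's algorithm.
f_1 = -7b² + 6b + 145, LT = b².
f_2 = -ab + 3a - b - 5, LT = ab.
f_3 = -2a - 2b² + 4b + 20, LT = a.

S(f_1,f_2): lcm = ab². S = 15/7ab - 145/7a - b² - 5b.
  reduce S modulo (f_1, f_2, f_3):
  remainder -1192/49b + 5960/49 ≠ 0; add h_4 = -1192/49b + 5960/49 to the basis.

The other S-polynomials (S(f_1,f_3), S(f_2,f_3), S(f_1,h_4), S(f_2,h_4), S(f_3,h_4)) all reduce to 0 modulo the current basis, so we have a Gröbner basis.
Inter-reduce: drop elements whose leading term is divisible by another's, tail-reduce, and make monic.
Reduced Gröbner basis: {a + 5, b - 5}.

Elimination: the polynomial b - 5 lies in the elimination ideal for b, so b ∈ {5}. For each such b, the remaining basis elements (now univariate) give the rest of the solution.
  b = 5: the earlier basis element becomes a + 5 = 0, giving a = -5 — point (-5, 5).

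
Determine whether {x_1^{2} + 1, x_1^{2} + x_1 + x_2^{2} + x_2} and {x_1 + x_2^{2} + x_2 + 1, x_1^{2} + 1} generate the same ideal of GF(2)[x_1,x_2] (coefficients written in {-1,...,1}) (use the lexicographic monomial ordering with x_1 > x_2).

For a fixed monomial order, each ideal has a unique reduced Gröbner basis; comparing bases decides equality.
Buchberger on the first generating set:
f_1 = x_1^{2} + 1, LT = x_1^{2}.
f_2 = x_1^{2} + x_1 + x_2^{2} + x_2, LT = x_1^{2}.

S(f_1,f_2): lcm = x_1^{2}. S = x_1 + x_2^{2} + x_2 + 1.
  reduce S modulo (f_1, f_2):
  remainder x_1 + x_2^{2} + x_2 + 1 ≠ 0; add g_3 = x_1 + x_2^{2} + x_2 + 1 to the basis.

S(f_1,g_3): lcm = x_1^{2}. S = x_1x_2^{2} + x_1x_2 + x_1 + 1.
  reduce S modulo (f_1, f_2, g_3):
  remainder x_2^{4} + x_2^{2} ≠ 0; add g_4 = x_2^{4} + x_2^{2} to the basis.

The other S-polynomials (S(f_2,g_3), S(f_1,g_4), S(f_2,g_4), S(g_3,g_4)) all reduce to 0 modulo the current basis, so we have a Gröbner basis.
Inter-reduce: drop elements whose leading term is divisible by another's, tail-reduce, and make monic.
Reduced Gröbner basis: {x_1 + x_2^{2} + x_2 + 1, x_2^{4} + x_2^{2}}.

Buchberger on the second generating set:
h_1 = x_1 + x_2^{2} + x_2 + 1, LT = x_1.
h_2 = x_1^{2} + 1, LT = x_1^{2}.

S(h_1,h_2): lcm = x_1^{2}. S = x_1x_2^{2} + x_1x_2 + x_1 + 1.
  reduce S modulo (h_1, h_2):
  remainder x_2^{4} + x_2^{2} ≠ 0; add k_3 = x_2^{4} + x_2^{2} to the basis.

The other S-polynomials (S(h_1,k_3), S(h_2,k_3)) all reduce to 0 modulo the current basis, so we have a Gröbner basis.
Inter-reduce: drop elements whose leading term is divisible by another's, tail-reduce, and make monic.
Reduced Gröbner basis: {x_1 + x_2^{2} + x_2 + 1, x_2^{4} + x_2^{2}}.

The two bases agree; hence the ideals are identical.
The choice of monomial ordering does not affect the verdict — as long as both bases are computed under the same ordering, their equality decides ideal equality.

Yes, the ideals are equal.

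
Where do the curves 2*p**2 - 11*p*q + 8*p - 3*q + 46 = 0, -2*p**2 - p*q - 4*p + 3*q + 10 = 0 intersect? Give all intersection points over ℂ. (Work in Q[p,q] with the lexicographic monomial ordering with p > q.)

{(-2, -2), (-sqrt(505)/12 - 1/12, 4/9 - sqrt(505)/9), (-1/12 + sqrt(505)/12, 4/9 + sqrt(505)/9)}

Compute a lex Gröbner basis by Buchberger's algorithm.
f_1 = 2*p**2 - 11*p*q + 8*p - 3*q + 46, LT = p**2.
f_2 = -2*p**2 - p*q - 4*p + 3*q + 10, LT = p**2.

S(f_1,f_2): lcm = p**2. S = -6*p*q + 2*p + 28.
  leading term p*q: no divisor's leading term divides it; move -6*p*q to the remainder.
  leading term p: no divisor's leading term divides it; move 2*p to the remainder.
  leading term 1: no divisor's leading term divides it; move 28 to the remainder.
  remainder -6*p*q + 2*p + 28 ≠ 0; add h_3 = -6*p*q + 2*p + 28 to the basis.

S(f_1,h_3): lcm = p**2*q. S = 1/3*p**2 - 11/2*p*q**2 + 4*p*q + 14/3*p - 3/2*q**2 + 23*q.
  leading term p**2: subtract (1/6)·f_1 from 1/3*p**2 - 11/2*p*q**2 + 4*p*q + 14/3*p - 3/2*q**2 + 23*q → -11/2*p*q**2 + 35/6*p*q + 10/3*p - 3/2*q**2 + 47/2*q - 23/3
  leading term p*q**2: subtract (11/12*q)·h_3 from -11/2*p*q**2 + 35/6*p*q + 10/3*p - 3/2*q**2 + 47/2*q - 23/3 → 4*p*q + 10/3*p - 3/2*q**2 - 13/6*q - 23/3
  leading term p*q: subtract (-2/3)·h_3 from 4*p*q + 10/3*p - 3/2*q**2 - 13/6*q - 23/3 → 14/3*p - 3/2*q**2 - 13/6*q + 11
  leading term p: no divisor's leading term divides it; move 14/3*p to the remainder.
  leading term q**2: no divisor's leading term divides it; move -3/2*q**2 to the remainder.
  leading term q: no divisor's leading term divides it; move -13/6*q to the remainder.
  leading term 1: no divisor's leading term divides it; move 11 to the remainder.
  remainder 14/3*p - 3/2*q**2 - 13/6*q + 11 ≠ 0; add h_4 = 14/3*p - 3/2*q**2 - 13/6*q + 11 to the basis.

S(h_3,h_4): lcm = p*q. S = -1/3*p + 9/28*q**3 + 13/28*q**2 - 33/14*q - 14/3.
  leading term p: subtract (-1/14)·h_4 from -1/3*p + 9/28*q**3 + 13/28*q**2 - 33/14*q - 14/3 → 9/28*q**3 + 5/14*q**2 - 211/84*q - 163/42
  leading term q**3: no divisor's leading term divides it; move 9/28*q**3 to the remainder.
  leading term q**2: no divisor's leading term divides it; move 5/14*q**2 to the remainder.
  leading term q: no divisor's leading term divides it; move -211/84*q to the remainder.
  leading term 1: no divisor's leading term divides it; move -163/42 to the remainder.
  remainder 9/28*q**3 + 5/14*q**2 - 211/84*q - 163/42 ≠ 0; add h_5 = 9/28*q**3 + 5/14*q**2 - 211/84*q - 163/42 to the basis.

The other S-polynomials (S(f_2,h_3), S(f_1,h_4), S(f_2,h_4), S(f_1,h_5), S(f_2,h_5), S(h_3,h_5), S(h_4,h_5)) all reduce to 0 modulo the current basis, so we have a Gröbner basis.
Inter-reduce: drop elements whose leading term is divisible by another's, tail-reduce, and make monic.
Reduced Gröbner basis: {p - 9/28*q**2 - 13/28*q + 33/14, q**3 + 10/9*q**2 - 211/27*q - 326/27}.

The lex basis is triangular: the last element involves only q. Solving q**3 + 10/9*q**2 - 211/27*q - 326/27 = 0 gives q ∈ {-2, 4/9 - sqrt(505)/9, 4/9 + sqrt(505)/9}; substituting each value into the earlier elements determines the remaining variables.
  q = -2: the earlier basis element becomes p + 2 = 0, giving p = -2 — point (-2, -2).
  q = 4/9 - sqrt(505)/9: the earlier basis element becomes p + 1/12 + sqrt(505)/12 = 0, giving p = -sqrt(505)/12 - 1/12 — point (-sqrt(505)/12 - 1/12, 4/9 - sqrt(505)/9).
  q = 4/9 + sqrt(505)/9: the earlier basis element becomes p - sqrt(505)/12 + 1/12 = 0, giving p = -1/12 + sqrt(505)/12 — point (-1/12 + sqrt(505)/12, 4/9 + sqrt(505)/9).
Each listed point satisfies every original equation (direct substitution).
A lex Gröbner basis triangularizes the system, enabling back-substitution.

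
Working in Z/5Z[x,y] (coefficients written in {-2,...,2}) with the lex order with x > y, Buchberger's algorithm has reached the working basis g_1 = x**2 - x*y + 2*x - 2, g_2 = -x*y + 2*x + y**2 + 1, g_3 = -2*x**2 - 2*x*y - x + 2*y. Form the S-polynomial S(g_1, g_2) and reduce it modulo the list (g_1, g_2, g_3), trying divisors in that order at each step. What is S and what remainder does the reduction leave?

lcm(LM(g_1), LM(g_2)) = x**2*y.
S = (lcm/LT(g_1))·g_1 − (lcm/LT(g_2))·g_2 = 2*x**2 + 2*x*y + x - 2*y.
Reduce S modulo (g_1, g_2, g_3) in that order:
  leading term x**2: subtract (2)·g_1 from 2*x**2 + 2*x*y + x - 2*y → -x*y + 2*x - 2*y - 1
  leading term x*y: subtract (1)·g_2 from -x*y + 2*x - 2*y - 1 → -y**2 - 2*y - 2
  leading term y**2: no divisor's leading term divides it; move -y**2 to the remainder.
  leading term y: no divisor's leading term divides it; move -2*y to the remainder.
  leading term 1: no divisor's leading term divides it; move -2 to the remainder.
The remainder -y**2 - 2*y - 2 is nonzero, so it would be added as the next basis element.
This is the inner loop of Buchberger's algorithm — each nonzero remainder becomes a new basis element.

S(g_1, g_2) = 2*x**2 + 2*x*y + x - 2*y; remainder on division = -y**2 - 2*y - 2.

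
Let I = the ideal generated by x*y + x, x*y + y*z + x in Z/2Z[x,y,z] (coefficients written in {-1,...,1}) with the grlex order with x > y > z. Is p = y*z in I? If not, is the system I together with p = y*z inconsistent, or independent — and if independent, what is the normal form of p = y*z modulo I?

y*z lies in I (it reduces to 0).

First compute the reduced Gröbner basis of I by Buchberger's algorithm.
f_1 = x*y + x, LT = x*y.
f_2 = x*y + y*z + x, LT = x*y.

S(f_1,f_2): lcm = x*y. S = y*z.
  reduce S modulo (f_1, f_2):
  remainder y*z ≠ 0; add h_3 = y*z to the basis.

S(f_1,h_3): lcm = x*y*z. S = x*z.
  reduce S modulo (f_1, f_2, h_3):
  remainder x*z ≠ 0; add h_4 = x*z to the basis.

The other S-polynomials (S(f_2,h_3), S(f_1,h_4), S(f_2,h_4), S(h_3,h_4)) all reduce to 0 modulo the current basis, so we have a Gröbner basis.
Inter-reduce: drop elements whose leading term is divisible by another's, tail-reduce, and make monic.
Reduced Gröbner basis: {x*y + x, x*z, y*z}.
Label its elements g_1 = x*y + x, g_2 = x*z, g_3 = y*z.

Reduce p = y*z modulo G:
  leading term y*z: subtract (1)·g_3 from y*z → 0
  normal form = 0.
Since the normal form is 0, p ∈ I.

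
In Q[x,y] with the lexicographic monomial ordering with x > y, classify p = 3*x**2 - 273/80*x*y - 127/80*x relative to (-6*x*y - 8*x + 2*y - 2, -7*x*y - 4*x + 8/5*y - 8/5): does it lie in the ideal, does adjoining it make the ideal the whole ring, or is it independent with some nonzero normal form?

First compute the reduced Gröbner basis of I by Buchberger's algorithm.
f_1 = -6*x*y - 8*x + 2*y - 2, LT = x*y.
f_2 = -7*x*y - 4*x + 8/5*y - 8/5, LT = x*y.

S(f_1,f_2): lcm = x*y. S = 16/21*x - 11/105*y + 11/105.
  leading term x: no divisor's leading term divides it; move 16/21*x to the remainder.
  leading term y: no divisor's leading term divides it; move -11/105*y to the remainder.
  leading term 1: no divisor's leading term divides it; move 11/105 to the remainder.
  remainder 16/21*x - 11/105*y + 11/105 ≠ 0; add h_3 = 16/21*x - 11/105*y + 11/105 to the basis.

S(f_1,h_3): lcm = x*y. S = 4/3*x + 11/80*y**2 - 113/240*y + 1/3.
  leading term x: subtract (7/4)·h_3 from 4/3*x + 11/80*y**2 - 113/240*y + 1/3 → 11/80*y**2 - 23/80*y + 3/20
  leading term y**2: no divisor's leading term divides it; move 11/80*y**2 to the remainder.
  leading term y: no divisor's leading term divides it; move -23/80*y to the remainder.
  leading term 1: no divisor's leading term divides it; move 3/20 to the remainder.
  remainder 11/80*y**2 - 23/80*y + 3/20 ≠ 0; add h_4 = 11/80*y**2 - 23/80*y + 3/20 to the basis.

The other S-polynomials (S(f_2,h_3), S(f_1,h_4), S(f_2,h_4), S(h_3,h_4)) all reduce to 0 modulo the current basis, so we have a Gröbner basis.
Inter-reduce: drop elements whose leading term is divisible by another's, tail-reduce, and make monic.
Reduced Gröbner basis: {x - 11/80*y + 11/80, y**2 - 23/11*y + 12/11}.
Label its elements g_1 = x - 11/80*y + 11/80, g_2 = y**2 - 23/11*y + 12/11.

Reduce p = 3*x**2 - 273/80*x*y - 127/80*x modulo G:
  leading term x**2: subtract (3*x)·g_1 from 3*x**2 - 273/80*x*y - 127/80*x → -3*x*y - 2*x
  leading term x*y: subtract (-3*y)·g_1 from -3*x*y - 2*x → -2*x - 33/80*y**2 + 33/80*y
  leading term x: subtract (-2)·g_1 from -2*x - 33/80*y**2 + 33/80*y → -33/80*y**2 + 11/80*y + 11/40
  leading term y**2: subtract (-33/80)·g_2 from -33/80*y**2 + 11/80*y + 11/40 → -29/40*y + 29/40
  leading term y: no divisor's leading term divides it; move -29/40*y to the remainder.
  leading term 1: no divisor's leading term divides it; move 29/40 to the remainder.
  normal form = -29/40*y + 29/40.
The normal form is nonzero, so p ∉ I. Since p minus its normal form lies in I, I + (p) = I + (r) where r = -29/40*y + 29/40; decide whether this ideal is the whole ring.
Run Buchberger on G together with r (pairs among the g_i already reduce to 0 since G is a Gröbner basis):
g_1 = x - 11/80*y + 11/80, LT = x.
g_2 = y**2 - 23/11*y + 12/11, LT = y**2.
r = -29/40*y + 29/40, LT = y.

The S-polynomials (S(g_1,g_2), S(g_1,r), S(g_2,r)) all reduce to 0 modulo the current basis, so we have a Gröbner basis.
Inter-reduce: drop elements whose leading term is divisible by another's, tail-reduce, and make monic.
Reduced Gröbner basis: {x, y - 1}.
The reduced Gröbner basis of I + (p) is {x, y - 1} ≠ {1}, a proper ideal, so the enlarged system stays consistent: p is independent of I, with normal form -29/40*y + 29/40.

3*x**2 - 273/80*x*y - 127/80*x is independent of I; its normal form modulo I is -29/40*y + 29/40.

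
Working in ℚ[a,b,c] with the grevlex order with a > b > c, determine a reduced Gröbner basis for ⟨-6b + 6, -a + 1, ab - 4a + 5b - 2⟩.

G = {a - 1, b - 1}

f_1 = -6b + 6, LT = b.
f_2 = -a + 1, LT = a.
f_3 = ab - 4a + 5b - 2, LT = ab.

The S-polynomials (S(f_1,f_2), S(f_1,f_3), S(f_2,f_3)) all reduce to 0 modulo the current basis, so we have a Gröbner basis.
Inter-reduce: drop elements whose leading term is divisible by another's, tail-reduce, and make monic.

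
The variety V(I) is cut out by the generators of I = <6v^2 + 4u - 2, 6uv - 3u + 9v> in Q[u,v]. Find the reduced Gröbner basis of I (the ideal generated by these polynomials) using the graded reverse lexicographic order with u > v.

f_1 = 6v^2 + 4u - 2, LT = v^2.
f_2 = 6uv - 3u + 9v, LT = uv.

S(f_1,f_2): lcm = uv^2. S = 2/3u^2 + 1/2uv - 3/2v^2 - 1/3u.
  leading term u^2: no divisor's leading term divides it; move 2/3u^2 to the remainder.
  leading term uv: subtract (1/12)·f_2 from 1/2uv - 3/2v^2 - 1/3u → -3/2v^2 - 1/12u - 3/4v
  leading term v^2: subtract (-1/4)·f_1 from -3/2v^2 - 1/12u - 3/4v → 11/12u - 3/4v - 1/2
  leading term u: no divisor's leading term divides it; move 11/12u to the remainder.
  leading term v: no divisor's leading term divides it; move -3/4v to the remainder.
  leading term 1: no divisor's leading term divides it; move -1/2 to the remainder.
  remainder 2/3u^2 + 11/12u - 3/4v - 1/2 ≠ 0; add g_3 = 2/3u^2 + 11/12u - 3/4v - 1/2 to the basis.

S(f_1,g_3): leading monomials are coprime, so the S-polynomial reduces to 0 (Buchberger's first criterion).
S(f_2,g_3): lcm = u^2v. S = -1/2u^2 + 1/8uv + 9/8v^2 + 3/4v.
  leading term u^2: subtract (-3/4)·g_3 from -1/2u^2 + 1/8uv + 9/8v^2 + 3/4v → 1/8uv + 9/8v^2 + 11/16u + 3/16v - 3/8
  leading term uv: subtract (1/48)·f_2 from 1/8uv + 9/8v^2 + 11/16u + 3/16v - 3/8 → 9/8v^2 + 3/4u - 3/8
  leading term v^2: subtract (3/16)·f_1 from 9/8v^2 + 3/4u - 3/8 → 0
  remainder 0.

Every S-polynomial of the final basis reduces to 0, so we have a Gröbner basis.

G = {u^2 + 11/8u - 9/8v - 3/4, uv - 1/2u + 3/2v, v^2 + 2/3u - 1/3}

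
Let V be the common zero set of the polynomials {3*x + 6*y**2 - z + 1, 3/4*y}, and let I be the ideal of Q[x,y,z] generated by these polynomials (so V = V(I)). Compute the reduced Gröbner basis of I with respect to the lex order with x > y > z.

f_1 = 3*x + 6*y**2 - z + 1, LT = x.
f_2 = 3/4*y, LT = y.

S(f_1,f_2): leading monomials are coprime, so the S-polynomial reduces to 0 (Buchberger's first criterion).
Every S-polynomial of the final basis reduces to 0, so we have a Gröbner basis.

G = {x - 1/3*z + 1/3, y}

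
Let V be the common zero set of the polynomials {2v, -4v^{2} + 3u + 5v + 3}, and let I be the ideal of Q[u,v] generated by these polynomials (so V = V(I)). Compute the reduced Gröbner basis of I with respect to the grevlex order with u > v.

G = {u + 1, v}

f_1 = 2v, LT = v.
f_2 = -4v^{2} + 3u + 5v + 3, LT = v^{2}.

S(f_1,f_2): lcm = v^{2}. S = \tfrac{3}{4}u + \tfrac{5}{4}v + \tfrac{3}{4}.
  leading term u: no divisor's leading term divides it; move \tfrac{3}{4}u to the remainder.
  leading term v: subtract (\tfrac{5}{8})·f_1 from \tfrac{5}{4}v + \tfrac{3}{4} → \tfrac{3}{4}
  leading term 1: no divisor's leading term divides it; move \tfrac{3}{4} to the remainder.
  remainder \tfrac{3}{4}u + \tfrac{3}{4} ≠ 0; add g_3 = \tfrac{3}{4}u + \tfrac{3}{4} to the basis.

The other S-polynomials (S(f_1,g_3), S(f_2,g_3)) all reduce to 0 modulo the current basis, so we have a Gröbner basis.
Inter-reduce: drop elements whose leading term is divisible by another's, tail-reduce, and make monic.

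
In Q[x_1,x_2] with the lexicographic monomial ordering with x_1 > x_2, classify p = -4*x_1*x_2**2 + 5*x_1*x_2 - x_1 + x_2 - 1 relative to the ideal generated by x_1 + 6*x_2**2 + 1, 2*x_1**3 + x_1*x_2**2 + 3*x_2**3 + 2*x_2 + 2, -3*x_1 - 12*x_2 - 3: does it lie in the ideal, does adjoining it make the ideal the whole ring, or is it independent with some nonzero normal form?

-4*x_1*x_2**2 + 5*x_1*x_2 - x_1 + x_2 - 1 lies in I (it reduces to 0).

First compute the reduced Gröbner basis of I by Buchberger's algorithm.
f_1 = x_1 + 6*x_2**2 + 1, LT = x_1.
f_2 = 2*x_1**3 + x_1*x_2**2 + 3*x_2**3 + 2*x_2 + 2, LT = x_1**3.
f_3 = -3*x_1 - 12*x_2 - 3, LT = x_1.

S(f_1,f_2): lcm = x_1**3. S = 6*x_1**2*x_2**2 + x_1**2 - 1/2*x_1*x_2**2 - 3/2*x_2**3 - x_2 - 1.
  leading term x_1**2*x_2**2: subtract (6*x_1*x_2**2)·f_1 from 6*x_1**2*x_2**2 + x_1**2 - 1/2*x_1*x_2**2 - 3/2*x_2**3 - x_2 - 1 → x_1**2 - 36*x_1*x_2**4 - 13/2*x_1*x_2**2 - 3/2*x_2**3 - x_2 - 1
  leading term x_1**2: subtract (x_1)·f_1 from x_1**2 - 36*x_1*x_2**4 - 13/2*x_1*x_2**2 - 3/2*x_2**3 - x_2 - 1 → -36*x_1*x_2**4 - 25/2*x_1*x_2**2 - x_1 - 3/2*x_2**3 - x_2 - 1
  leading term x_1*x_2**4: subtract (-36*x_2**4)·f_1 from -36*x_1*x_2**4 - 25/2*x_1*x_2**2 - x_1 - 3/2*x_2**3 - x_2 - 1 → -25/2*x_1*x_2**2 - x_1 + 216*x_2**6 + 36*x_2**4 - 3/2*x_2**3 - x_2 - 1
  leading term x_1*x_2**2: subtract (-25/2*x_2**2)·f_1 from -25/2*x_1*x_2**2 - x_1 + 216*x_2**6 + 36*x_2**4 - 3/2*x_2**3 - x_2 - 1 → -x_1 + 216*x_2**6 + 111*x_2**4 - 3/2*x_2**3 + 25/2*x_2**2 - x_2 - 1
  leading term x_1: subtract (-1)·f_1 from -x_1 + 216*x_2**6 + 111*x_2**4 - 3/2*x_2**3 + 25/2*x_2**2 - x_2 - 1 → 216*x_2**6 + 111*x_2**4 - 3/2*x_2**3 + 37/2*x_2**2 - x_2
  leading term x_2**6: no divisor's leading term divides it; move 216*x_2**6 to the remainder.
  leading term x_2**4: no divisor's leading term divides it; move 111*x_2**4 to the remainder.
  leading term x_2**3: no divisor's leading term divides it; move -3/2*x_2**3 to the remainder.
  leading term x_2**2: no divisor's leading term divides it; move 37/2*x_2**2 to the remainder.
  leading term x_2: no divisor's leading term divides it; move -x_2 to the remainder.
  remainder 216*x_2**6 + 111*x_2**4 - 3/2*x_2**3 + 37/2*x_2**2 - x_2 ≠ 0; add h_4 = 216*x_2**6 + 111*x_2**4 - 3/2*x_2**3 + 37/2*x_2**2 - x_2 to the basis.

S(f_1,f_3): lcm = x_1. S = 6*x_2**2 - 4*x_2.
  leading term x_2**2: no divisor's leading term divides it; move 6*x_2**2 to the remainder.
  leading term x_2: no divisor's leading term divides it; move -4*x_2 to the remainder.
  remainder 6*x_2**2 - 4*x_2 ≠ 0; add h_5 = 6*x_2**2 - 4*x_2 to the basis.

S(f_2,f_3): lcm = x_1**3. S = -4*x_1**2*x_2 - x_1**2 + 1/2*x_1*x_2**2 + 3/2*x_2**3 + x_2 + 1.
  leading term x_1**2*x_2: subtract (-4*x_1*x_2)·f_1 from -4*x_1**2*x_2 - x_1**2 + 1/2*x_1*x_2**2 + 3/2*x_2**3 + x_2 + 1 → -x_1**2 + 24*x_1*x_2**3 + 1/2*x_1*x_2**2 + 4*x_1*x_2 + 3/2*x_2**3 + x_2 + 1
  leading term x_1**2: subtract (-x_1)·f_1 from -x_1**2 + 24*x_1*x_2**3 + 1/2*x_1*x_2**2 + 4*x_1*x_2 + 3/2*x_2**3 + x_2 + 1 → 24*x_1*x_2**3 + 13/2*x_1*x_2**2 + 4*x_1*x_2 + x_1 + 3/2*x_2**3 + x_2 + 1
  leading term x_1*x_2**3: subtract (24*x_2**3)·f_1 from 24*x_1*x_2**3 + 13/2*x_1*x_2**2 + 4*x_1*x_2 + x_1 + 3/2*x_2**3 + x_2 + 1 → 13/2*x_1*x_2**2 + 4*x_1*x_2 + x_1 - 144*x_2**5 - 45/2*x_2**3 + x_2 + 1
  leading term x_1*x_2**2: subtract (13/2*x_2**2)·f_1 from 13/2*x_1*x_2**2 + 4*x_1*x_2 + x_1 - 144*x_2**5 - 45/2*x_2**3 + x_2 + 1 → 4*x_1*x_2 + x_1 - 144*x_2**5 - 39*x_2**4 - 45/2*x_2**3 - 13/2*x_2**2 + x_2 + 1
  leading term x_1*x_2: subtract (4*x_2)·f_1 from 4*x_1*x_2 + x_1 - 144*x_2**5 - 39*x_2**4 - 45/2*x_2**3 - 13/2*x_2**2 + x_2 + 1 → x_1 - 144*x_2**5 - 39*x_2**4 - 93/2*x_2**3 - 13/2*x_2**2 - 3*x_2 + 1
  leading term x_1: subtract (1)·f_1 from x_1 - 144*x_2**5 - 39*x_2**4 - 93/2*x_2**3 - 13/2*x_2**2 - 3*x_2 + 1 → -144*x_2**5 - 39*x_2**4 - 93/2*x_2**3 - 25/2*x_2**2 - 3*x_2
  leading term x_2**5: subtract (-24*x_2**3)·h_5 from -144*x_2**5 - 39*x_2**4 - 93/2*x_2**3 - 25/2*x_2**2 - 3*x_2 → -135*x_2**4 - 93/2*x_2**3 - 25/2*x_2**2 - 3*x_2
  leading term x_2**4: subtract (-45/2*x_2**2)·h_5 from -135*x_2**4 - 93/2*x_2**3 - 25/2*x_2**2 - 3*x_2 → -273/2*x_2**3 - 25/2*x_2**2 - 3*x_2
  leading term x_2**3: subtract (-91/4*x_2)·h_5 from -273/2*x_2**3 - 25/2*x_2**2 - 3*x_2 → -207/2*x_2**2 - 3*x_2
  leading term x_2**2: subtract (-69/4)·h_5 from -207/2*x_2**2 - 3*x_2 → -72*x_2
  leading term x_2: no divisor's leading term divides it; move -72*x_2 to the remainder.
  remainder -72*x_2 ≠ 0; add h_6 = -72*x_2 to the basis.

The other S-polynomials (S(f_1,h_4), S(f_2,h_4), S(f_3,h_4), S(f_1,h_5), S(f_2,h_5), S(f_3,h_5), S(h_4,h_5), S(f_1,h_6), S(f_2,h_6), S(f_3,h_6), S(h_4,h_6), S(h_5,h_6)) all reduce to 0 modulo the current basis, so we have a Gröbner basis.
Inter-reduce: drop elements whose leading term is divisible by another's, tail-reduce, and make monic.
Reduced Gröbner basis: {x_1 + 1, x_2}.
Label its elements g_1 = x_1 + 1, g_2 = x_2.

Reduce p = -4*x_1*x_2**2 + 5*x_1*x_2 - x_1 + x_2 - 1 modulo G:
  leading term x_1*x_2**2: subtract (-4*x_2**2)·g_1 from -4*x_1*x_2**2 + 5*x_1*x_2 - x_1 + x_2 - 1 → 5*x_1*x_2 - x_1 + 4*x_2**2 + x_2 - 1
  leading term x_1*x_2: subtract (5*x_2)·g_1 from 5*x_1*x_2 - x_1 + 4*x_2**2 + x_2 - 1 → -x_1 + 4*x_2**2 - 4*x_2 - 1
  leading term x_1: subtract (-1)·g_1 from -x_1 + 4*x_2**2 - 4*x_2 - 1 → 4*x_2**2 - 4*x_2
  leading term x_2**2: subtract (4*x_2)·g_2 from 4*x_2**2 - 4*x_2 → -4*x_2
  leading term x_2: subtract (-4)·g_2 from -4*x_2 → 0
  normal form = 0.
Since the normal form is 0, p ∈ I.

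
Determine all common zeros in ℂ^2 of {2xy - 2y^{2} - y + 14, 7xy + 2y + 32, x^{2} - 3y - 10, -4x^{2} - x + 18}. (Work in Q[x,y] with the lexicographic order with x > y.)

{(2, -2)}

Compute a lex Gröbner basis by Buchberger's algorithm.
f_1 = 2xy - 2y^{2} - y + 14, LT = xy.
f_2 = 7xy + 2y + 32, LT = xy.
f_3 = x^{2} - 3y - 10, LT = x^{2}.
f_4 = -4x^{2} - x + 18, LT = x^{2}.

S(f_1,f_2): lcm = xy. S = -y^{2} - \tfrac{11}{14}y + \tfrac{17}{7}.
  reduce S modulo (f_1, f_2, f_3, f_4):
  remainder -y^{2} - \tfrac{11}{14}y + \tfrac{17}{7} ≠ 0; add h_5 = -y^{2} - \tfrac{11}{14}y + \tfrac{17}{7} to the basis.

S(f_1,f_3): lcm = x^{2}y. S = -xy^{2} - \tfrac{1}{2}xy + 7x + 3y^{2} + 10y.
  reduce S modulo (f_1, f_2, f_3, f_4, h_5):
  remainder 7x + \tfrac{1189}{98}y + \tfrac{503}{49} ≠ 0; add h_6 = 7x + \tfrac{1189}{98}y + \tfrac{503}{49} to the basis.

S(f_1,f_4): lcm = x^{2}y. S = -xy^{2} - \tfrac{3}{4}xy + 7x + \tfrac{9}{2}y.
  reduce S modulo (f_1, f_2, f_3, f_4, h_5, h_6):
  remainder -\tfrac{43}{14}y - \tfrac{43}{7} ≠ 0; add h_7 = -\tfrac{43}{14}y - \tfrac{43}{7} to the basis.

The other S-polynomials (S(f_2,f_3), S(f_2,f_4), S(f_3,f_4), S(f_1,h_5), S(f_2,h_5), S(f_3,h_5), S(f_4,h_5), S(f_1,h_6), S(f_2,h_6), S(f_3,h_6), S(f_4,h_6), S(h_5,h_6), S(f_1,h_7), S(f_2,h_7), S(f_3,h_7), S(f_4,h_7), S(h_5,h_7), S(h_6,h_7)) all reduce to 0 modulo the current basis, so we have a Gröbner basis.
Inter-reduce: drop elements whose leading term is divisible by another's, tail-reduce, and make monic.
Reduced Gröbner basis: {x - 2, y + 2}.

The lex basis is triangular: the last element involves only y. Solving y + 2 = 0 gives y ∈ {-2}; substituting each value into the earlier elements determines the remaining variables.
  y = -2: the earlier basis element becomes x - 2 = 0, giving x = 2 — point (2, -2).
This is the nonlinear analogue of row-reducing a linear system.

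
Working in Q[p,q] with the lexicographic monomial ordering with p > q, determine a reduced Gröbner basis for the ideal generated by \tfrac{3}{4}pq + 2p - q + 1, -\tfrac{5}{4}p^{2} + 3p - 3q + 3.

G = {p - \tfrac{27}{55}q^{2} - \tfrac{29}{55}q + \tfrac{56}{55}, q^{3} + \tfrac{101}{27}q^{2} - \tfrac{52}{27}q - \tfrac{76}{27}}

f_1 = \tfrac{3}{4}pq + 2p - q + 1, LT = pq.
f_2 = -\tfrac{5}{4}p^{2} + 3p - 3q + 3, LT = p^{2}.

S(f_1,f_2): lcm = p^{2}q. S = \tfrac{8}{3}p^{2} + \tfrac{16}{15}pq + \tfrac{4}{3}p - \tfrac{12}{5}q^{2} + \tfrac{12}{5}q.
  leading term p^{2}: subtract (-\tfrac{32}{15})·f_2 from \tfrac{8}{3}p^{2} + \tfrac{16}{15}pq + \tfrac{4}{3}p - \tfrac{12}{5}q^{2} + \tfrac{12}{5}q → \tfrac{16}{15}pq + \tfrac{116}{15}p - \tfrac{12}{5}q^{2} - 4q + \tfrac{32}{5}
  leading term pq: subtract (\tfrac{64}{45})·f_1 from \tfrac{16}{15}pq + \tfrac{116}{15}p - \tfrac{12}{5}q^{2} - 4q + \tfrac{32}{5} → \tfrac{44}{9}p - \tfrac{12}{5}q^{2} - \tfrac{116}{45}q + \tfrac{224}{45}
  leading term p: no divisor's leading term divides it; move \tfrac{44}{9}p to the remainder.
  leading term q^{2}: no divisor's leading term divides it; move -\tfrac{12}{5}q^{2} to the remainder.
  leading term q: no divisor's leading term divides it; move -\tfrac{116}{45}q to the remainder.
  leading term 1: no divisor's leading term divides it; move \tfrac{224}{45} to the remainder.
  remainder \tfrac{44}{9}p - \tfrac{12}{5}q^{2} - \tfrac{116}{45}q + \tfrac{224}{45} ≠ 0; add g_3 = \tfrac{44}{9}p - \tfrac{12}{5}q^{2} - \tfrac{116}{45}q + \tfrac{224}{45} to the basis.

S(f_1,g_3): lcm = pq. S = \tfrac{8}{3}p + \tfrac{27}{55}q^{3} + \tfrac{29}{55}q^{2} - \tfrac{388}{165}q + \tfrac{4}{3}.
  leading term p: subtract (\tfrac{6}{11})·g_3 from \tfrac{8}{3}p + \tfrac{27}{55}q^{3} + \tfrac{29}{55}q^{2} - \tfrac{388}{165}q + \tfrac{4}{3} → \tfrac{27}{55}q^{3} + \tfrac{101}{55}q^{2} - \tfrac{52}{55}q - \tfrac{76}{55}
  leading term q^{3}: no divisor's leading term divides it; move \tfrac{27}{55}q^{3} to the remainder.
  leading term q^{2}: no divisor's leading term divides it; move \tfrac{101}{55}q^{2} to the remainder.
  leading term q: no divisor's leading term divides it; move -\tfrac{52}{55}q to the remainder.
  leading term 1: no divisor's leading term divides it; move -\tfrac{76}{55} to the remainder.
  remainder \tfrac{27}{55}q^{3} + \tfrac{101}{55}q^{2} - \tfrac{52}{55}q - \tfrac{76}{55} ≠ 0; add g_4 = \tfrac{27}{55}q^{3} + \tfrac{101}{55}q^{2} - \tfrac{52}{55}q - \tfrac{76}{55} to the basis.

The other S-polynomials (S(f_2,g_3), S(f_1,g_4), S(f_2,g_4), S(g_3,g_4)) all reduce to 0 modulo the current basis, so we have a Gröbner basis.
Inter-reduce: drop elements whose leading term is divisible by another's, tail-reduce, and make monic.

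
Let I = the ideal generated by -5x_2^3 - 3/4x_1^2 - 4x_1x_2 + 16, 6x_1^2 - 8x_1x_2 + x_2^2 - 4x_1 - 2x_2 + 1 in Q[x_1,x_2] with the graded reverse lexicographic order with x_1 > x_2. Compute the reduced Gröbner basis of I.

The reduced Gröbner basis is the canonical form of the ideal for this ordering.

f_1 = -5x_2^3 - 3/4x_1^2 - 4x_1x_2 + 16, LT = x_2^3.
f_2 = 6x_1^2 - 8x_1x_2 + x_2^2 - 4x_1 - 2x_2 + 1, LT = x_1^2.

The S-polynomials (S(f_1,f_2)) all reduce to 0 modulo the current basis, so we have a Gröbner basis.

G = {x_2^3 + x_1x_2 - 1/40x_2^2 + 1/10x_1 + 1/20x_2 - 129/40, x_1^2 - 4/3x_1x_2 + 1/6x_2^2 - 2/3x_1 - 1/3x_2 + 1/6}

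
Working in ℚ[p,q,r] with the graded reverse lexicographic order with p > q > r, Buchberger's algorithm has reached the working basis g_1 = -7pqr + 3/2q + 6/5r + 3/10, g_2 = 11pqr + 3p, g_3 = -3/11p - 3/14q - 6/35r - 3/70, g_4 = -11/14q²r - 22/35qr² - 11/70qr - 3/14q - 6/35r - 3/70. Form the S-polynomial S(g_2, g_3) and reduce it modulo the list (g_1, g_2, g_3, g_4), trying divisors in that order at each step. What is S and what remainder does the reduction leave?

S(g_2, g_3) = -11/14q²r - 22/35qr² - 11/70qr + 3/11p; remainder on division = 0.

lcm(LM(g_2), LM(g_3)) = pqr.
S = (lcm/LT(g_2))·g_2 − (lcm/LT(g_3))·g_3 = -11/14q²r - 22/35qr² - 11/70qr + 3/11p.
Reduce S modulo (g_1, g_2, g_3, g_4) in that order:
  leading term q²r: subtract (1)·g_4 from -11/14q²r - 22/35qr² - 11/70qr + 3/11p → 3/11p + 3/14q + 6/35r + 3/70
  leading term p: subtract (-1)·g_3 from 3/11p + 3/14q + 6/35r + 3/70 → 0
The remainder is 0, so this S-polynomial contributes no new basis element.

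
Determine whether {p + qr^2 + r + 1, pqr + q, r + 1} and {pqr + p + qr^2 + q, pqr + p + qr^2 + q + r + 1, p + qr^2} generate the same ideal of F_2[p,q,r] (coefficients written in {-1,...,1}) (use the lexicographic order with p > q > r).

Since reduced Gröbner bases are canonical representatives of ideals under a given ordering, it suffices to compute and compare them.
Buchberger on the first generating set:
f_1 = p + qr^2 + r + 1, LT = p.
f_2 = pqr + q, LT = pqr.
f_3 = r + 1, LT = r.

S(f_1,f_2): lcm = pqr. S = q^2r^3 + qr^2 + qr + q.
  leading term q^2r^3: subtract (q^2r^2)·f_3 from q^2r^3 + qr^2 + qr + q → q^2r^2 + qr^2 + qr + q
  leading term q^2r^2: subtract (q^2r)·f_3 from q^2r^2 + qr^2 + qr + q → q^2r + qr^2 + qr + q
  leading term q^2r: subtract (q^2)·f_3 from q^2r + qr^2 + qr + q → q^2 + qr^2 + qr + q
  leading term q^2: no divisor's leading term divides it; move q^2 to the remainder.
  leading term qr^2: subtract (qr)·f_3 from qr^2 + qr + q → q
  leading term q: no divisor's leading term divides it; move q to the remainder.
  remainder q^2 + q ≠ 0; add g_4 = q^2 + q to the basis.

The other S-polynomials (S(f_1,f_3), S(f_2,f_3), S(f_1,g_4), S(f_2,g_4), S(f_3,g_4)) all reduce to 0 modulo the current basis, so we have a Gröbner basis.
Inter-reduce: drop elements whose leading term is divisible by another's, tail-reduce, and make monic.
Reduced Gröbner basis: {p + q, q^2 + q, r + 1}.

Buchberger on the second generating set:
h_1 = pqr + p + qr^2 + q, LT = pqr.
h_2 = pqr + p + qr^2 + q + r + 1, LT = pqr.
h_3 = p + qr^2, LT = p.

S(h_1,h_2): lcm = pqr. S = r + 1.
  leading term r: no divisor's leading term divides it; move r to the remainder.
  leading term 1: no divisor's leading term divides it; move 1 to the remainder.
  remainder r + 1 ≠ 0; add k_4 = r + 1 to the basis.

S(h_1,h_3): lcm = pqr. S = p + q^2r^3 + qr^2 + q.
  leading term p: subtract (1)·h_3 from p + q^2r^3 + qr^2 + q → q^2r^3 + q
  leading term q^2r^3: subtract (q^2r^2)·k_4 from q^2r^3 + q → q^2r^2 + q
  leading term q^2r^2: subtract (q^2r)·k_4 from q^2r^2 + q → q^2r + q
  leading term q^2r: subtract (q^2)·k_4 from q^2r + q → q^2 + q
  leading term q^2: no divisor's leading term divides it; move q^2 to the remainder.
  leading term q: no divisor's leading term divides it; move q to the remainder.
  remainder q^2 + q ≠ 0; add k_5 = q^2 + q to the basis.

The other S-polynomials (S(h_2,h_3), S(h_1,k_4), S(h_2,k_4), S(h_3,k_4), S(h_1,k_5), S(h_2,k_5), S(h_3,k_5), S(k_4,k_5)) all reduce to 0 modulo the current basis, so we have a Gröbner basis.
Inter-reduce: drop elements whose leading term is divisible by another's, tail-reduce, and make monic.
Reduced Gröbner basis: {p + q, q^2 + q, r + 1}.

Same reduced basis, so the two generating sets span the same ideal.

Yes, the ideals are equal.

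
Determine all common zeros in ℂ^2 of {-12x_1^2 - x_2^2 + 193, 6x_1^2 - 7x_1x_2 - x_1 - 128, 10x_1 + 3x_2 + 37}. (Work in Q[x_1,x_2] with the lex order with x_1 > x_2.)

{(-4, 1)}

Compute a lex Gröbner basis by Buchberger's algorithm.
f_1 = -12x_1^2 - x_2^2 + 193, LT = x_1^2.
f_2 = 6x_1^2 - 7x_1x_2 - x_1 - 128, LT = x_1^2.
f_3 = 10x_1 + 3x_2 + 37, LT = x_1.

S(f_1,f_2): lcm = x_1^2. S = 7/6x_1x_2 + 1/6x_1 + 1/12x_2^2 + 21/4.
  leading term x_1x_2: subtract (7/60x_2)·f_3 from 7/6x_1x_2 + 1/6x_1 + 1/12x_2^2 + 21/4 → 1/6x_1 - 4/15x_2^2 - 259/60x_2 + 21/4
  leading term x_1: subtract (1/60)·f_3 from 1/6x_1 - 4/15x_2^2 - 259/60x_2 + 21/4 → -4/15x_2^2 - 131/30x_2 + 139/30
  leading term x_2^2: no divisor's leading term divides it; move -4/15x_2^2 to the remainder.
  leading term x_2: no divisor's leading term divides it; move -131/30x_2 to the remainder.
  leading term 1: no divisor's leading term divides it; move 139/30 to the remainder.
  remainder -4/15x_2^2 - 131/30x_2 + 139/30 ≠ 0; add h_4 = -4/15x_2^2 - 131/30x_2 + 139/30 to the basis.

S(f_1,f_3): lcm = x_1^2. S = -3/10x_1x_2 - 37/10x_1 + 1/12x_2^2 - 193/12.
  leading term x_1x_2: subtract (-3/100x_2)·f_3 from -3/10x_1x_2 - 37/10x_1 + 1/12x_2^2 - 193/12 → -37/10x_1 + 13/75x_2^2 + 111/100x_2 - 193/12
  leading term x_1: subtract (-37/100)·f_3 from -37/10x_1 + 13/75x_2^2 + 111/100x_2 - 193/12 → 13/75x_2^2 + 111/50x_2 - 359/150
  leading term x_2^2: subtract (-13/20)·h_4 from 13/75x_2^2 + 111/50x_2 - 359/150 → -371/600x_2 + 371/600
  leading term x_2: no divisor's leading term divides it; move -371/600x_2 to the remainder.
  leading term 1: no divisor's leading term divides it; move 371/600 to the remainder.
  remainder -371/600x_2 + 371/600 ≠ 0; add h_5 = -371/600x_2 + 371/600 to the basis.

The other S-polynomials (S(f_2,f_3), S(f_1,h_4), S(f_2,h_4), S(f_3,h_4), S(f_1,h_5), S(f_2,h_5), S(f_3,h_5), S(h_4,h_5)) all reduce to 0 modulo the current basis, so we have a Gröbner basis.
Inter-reduce: drop elements whose leading term is divisible by another's, tail-reduce, and make monic.
Reduced Gröbner basis: {x_1 + 4, x_2 - 1}.

From the last basis element, x_2 - 1 = 0, so x_2 takes values in {1}. Each choice, substituted upward through the basis, yields the corresponding point(s) of the solution set.
  x_2 = 1: the earlier basis element becomes x_1 + 4 = 0, giving x_1 = -4 — point (-4, 1).
Each listed point satisfies every original equation (direct substitution).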